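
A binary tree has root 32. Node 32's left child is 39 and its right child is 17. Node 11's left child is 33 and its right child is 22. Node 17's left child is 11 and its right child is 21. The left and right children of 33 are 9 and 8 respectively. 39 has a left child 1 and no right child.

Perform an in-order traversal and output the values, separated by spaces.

1 39 32 9 33 8 11 22 17 21

In-order visits the left subtree, then the node, then the right subtree.
At 32: go left to 39.
  At 39: go left to 1.
    1 is a leaf — visit 1.
  Visit 39.
  At 39: no right child.
Visit 32.
At 32: go right to 17.
  At 17: go left to 11.
    At 11: go left to 33.
      At 33: go left to 9.
        9 is a leaf — visit 9.
      Visit 33.
      At 33: go right to 8.
        8 is a leaf — visit 8.
    Visit 11.
    At 11: go right to 22.
      22 is a leaf — visit 22.
  Visit 17.
  At 17: go right to 21.
    21 is a leaf — visit 21.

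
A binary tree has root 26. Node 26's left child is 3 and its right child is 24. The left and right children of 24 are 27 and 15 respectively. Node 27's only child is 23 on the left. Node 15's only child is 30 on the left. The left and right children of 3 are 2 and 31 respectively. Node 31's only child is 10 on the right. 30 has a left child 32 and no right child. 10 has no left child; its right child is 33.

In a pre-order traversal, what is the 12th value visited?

32

Pre-order visits the node, then its left subtree, then its right subtree.
Visit 26.
At 26: go left to 3.
  Visit 3.
  At 3: go left to 2.
    2 is a leaf — visit 2.
  At 3: go right to 31.
    Visit 31.
    At 31: no left child.
    At 31: go right to 10.
      Visit 10.
      At 10: no left child.
      At 10: go right to 33.
        33 is a leaf — visit 33.
At 26: go right to 24.
  Visit 24.
  At 24: go left to 27.
    Visit 27.
    At 27: go left to 23.
      23 is a leaf — visit 23.
    At 27: no right child.
  At 24: go right to 15.
    Visit 15.
    At 15: go left to 30.
      Visit 30.
      At 30: go left to 32.
        32 is a leaf — visit 32.
      At 30: no right child.
    At 15: no right child.
Full pre-order sequence: 26, 3, 2, 31, 10, 33, 24, 27, 23, 15, 30, 32.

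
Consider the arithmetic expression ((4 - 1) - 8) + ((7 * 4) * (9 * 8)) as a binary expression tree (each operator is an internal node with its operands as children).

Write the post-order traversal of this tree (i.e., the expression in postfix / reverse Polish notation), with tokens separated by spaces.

4 1 - 8 - 7 4 * 9 8 * * +

Post-order on an expression tree gives postfix notation: for each operator, emit left operand, right operand, then the operator.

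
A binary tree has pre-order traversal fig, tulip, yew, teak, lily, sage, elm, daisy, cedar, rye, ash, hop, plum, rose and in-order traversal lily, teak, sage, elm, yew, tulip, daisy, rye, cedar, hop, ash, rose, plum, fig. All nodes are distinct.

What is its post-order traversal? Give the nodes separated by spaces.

lily elm sage teak yew rye hop rose plum ash cedar daisy tulip fig

The first element of pre-order is the root; it splits in-order into left and right subtrees.
Root fig: left subtree has 13 nodes {lily, teak, sage, elm, yew, tulip, daisy, rye, cedar, hop, ash, rose, plum}, right has 0 { }.
  Root tulip: left subtree has 5 nodes {lily, teak, sage, elm, yew}, right has 7 {daisy, rye, cedar, hop, ash, rose, plum}.
    Root yew: left subtree has 4 nodes {lily, teak, sage, elm}, right has 0 { }.
      Root teak: left subtree has 1 node {lily}, right has 2 {sage, elm}.
        Root sage: left subtree has 0 nodes { }, right has 1 {elm}.
    Root daisy: left subtree has 0 nodes { }, right has 6 {rye, cedar, hop, ash, rose, plum}.
      Root cedar: left subtree has 1 node {rye}, right has 4 {hop, ash, rose, plum}.
        Root ash: left subtree has 1 node {hop}, right has 2 {rose, plum}.
          Root plum: left subtree has 1 node {rose}, right has 0 { }.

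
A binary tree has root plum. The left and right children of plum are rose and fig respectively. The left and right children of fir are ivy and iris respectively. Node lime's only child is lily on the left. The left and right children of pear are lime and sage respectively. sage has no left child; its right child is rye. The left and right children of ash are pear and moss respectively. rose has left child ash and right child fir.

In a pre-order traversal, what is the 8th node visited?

Pre-order visits the node, then its left subtree, then its right subtree.
Visit plum.
At plum: go left to rose.
  Visit rose.
  At rose: go left to ash.
    Visit ash.
    At ash: go left to pear.
      Visit pear.
      At pear: go left to lime.
        Visit lime.
        At lime: go left to lily.
          lily is a leaf — visit lily.
        At lime: no right child.
      At pear: go right to sage.
        Visit sage.
        At sage: no left child.
        At sage: go right to rye.
          rye is a leaf — visit rye.
    At ash: go right to moss.
      moss is a leaf — visit moss.
  At rose: go right to fir.
    Visit fir.
    At fir: go left to ivy.
      ivy is a leaf — visit ivy.
    At fir: go right to iris.
      iris is a leaf — visit iris.
At plum: go right to fig.
  fig is a leaf — visit fig.
Full pre-order sequence: plum, rose, ash, pear, lime, lily, sage, rye, moss, fir, ivy, iris, fig.

rye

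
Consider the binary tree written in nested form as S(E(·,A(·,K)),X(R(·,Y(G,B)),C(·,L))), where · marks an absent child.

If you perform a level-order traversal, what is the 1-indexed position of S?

1

Level-order visits nodes level by level from the root, left to right within each level.
Level 0: S
Level 1: E, X
Level 2: A, R, C
Level 3: K, Y, L
Level 4: G, B
Full level-order sequence: S, E, X, A, R, C, K, Y, L, G, B.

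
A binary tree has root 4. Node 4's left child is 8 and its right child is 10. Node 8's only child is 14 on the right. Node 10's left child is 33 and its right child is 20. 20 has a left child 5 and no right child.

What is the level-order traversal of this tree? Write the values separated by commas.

Level-order visits nodes level by level from the root, left to right within each level.
Level 0: 4
Level 1: 8, 10
Level 2: 14, 33, 20
Level 3: 5

4, 8, 10, 14, 33, 20, 5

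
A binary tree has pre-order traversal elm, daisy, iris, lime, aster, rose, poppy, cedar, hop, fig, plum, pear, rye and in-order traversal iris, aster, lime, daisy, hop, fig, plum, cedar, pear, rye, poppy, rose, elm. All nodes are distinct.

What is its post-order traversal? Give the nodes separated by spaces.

The first element of pre-order is the root; it splits in-order into left and right subtrees.
Root elm: left subtree has 12 nodes {iris, aster, lime, daisy, hop, fig, plum, cedar, pear, rye, poppy, rose}, right has 0 { }.
  Root daisy: left subtree has 3 nodes {iris, aster, lime}, right has 8 {hop, fig, plum, cedar, pear, rye, poppy, rose}.
    Root iris: left subtree has 0 nodes { }, right has 2 {aster, lime}.
      Root lime: left subtree has 1 node {aster}, right has 0 { }.
    Root rose: left subtree has 7 nodes {hop, fig, plum, cedar, pear, rye, poppy}, right has 0 { }.
      Root poppy: left subtree has 6 nodes {hop, fig, plum, cedar, pear, rye}, right has 0 { }.
        Root cedar: left subtree has 3 nodes {hop, fig, plum}, right has 2 {pear, rye}.
          Root hop: left subtree has 0 nodes { }, right has 2 {fig, plum}.
            Root fig: left subtree has 0 nodes { }, right has 1 {plum}.
          Root pear: left subtree has 0 nodes { }, right has 1 {rye}.

aster lime iris plum fig hop rye pear cedar poppy rose daisy elm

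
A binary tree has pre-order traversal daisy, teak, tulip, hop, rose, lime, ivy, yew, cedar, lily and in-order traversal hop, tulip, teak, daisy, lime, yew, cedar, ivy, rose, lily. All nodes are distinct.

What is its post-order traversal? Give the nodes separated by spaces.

The first element of pre-order is the root; it splits in-order into left and right subtrees.
Root daisy: left subtree has 3 nodes {hop, tulip, teak}, right has 6 {lime, yew, cedar, ivy, rose, lily}.
  Root teak: left subtree has 2 nodes {hop, tulip}, right has 0 { }.
    Root tulip: left subtree has 1 node {hop}, right has 0 { }.
  Root rose: left subtree has 4 nodes {lime, yew, cedar, ivy}, right has 1 {lily}.
    Root lime: left subtree has 0 nodes { }, right has 3 {yew, cedar, ivy}.
      Root ivy: left subtree has 2 nodes {yew, cedar}, right has 0 { }.
        Root yew: left subtree has 0 nodes { }, right has 1 {cedar}.

hop tulip teak cedar yew ivy lime lily rose daisy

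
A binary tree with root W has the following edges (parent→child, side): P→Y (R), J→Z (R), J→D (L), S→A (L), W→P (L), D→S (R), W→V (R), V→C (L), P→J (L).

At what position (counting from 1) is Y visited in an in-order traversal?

7

In-order visits the left subtree, then the node, then the right subtree.
At W: go left to P.
  At P: go left to J.
    At J: go left to D.
      At D: no left child.
      Visit D.
      At D: go right to S.
        At S: go left to A.
          A is a leaf — visit A.
        Visit S.
        At S: no right child.
    Visit J.
    At J: go right to Z.
      Z is a leaf — visit Z.
  Visit P.
  At P: go right to Y.
    Y is a leaf — visit Y.
Visit W.
At W: go right to V.
  At V: go left to C.
    C is a leaf — visit C.
  Visit V.
  At V: no right child.
Full in-order sequence: D, A, S, J, Z, P, Y, W, C, V.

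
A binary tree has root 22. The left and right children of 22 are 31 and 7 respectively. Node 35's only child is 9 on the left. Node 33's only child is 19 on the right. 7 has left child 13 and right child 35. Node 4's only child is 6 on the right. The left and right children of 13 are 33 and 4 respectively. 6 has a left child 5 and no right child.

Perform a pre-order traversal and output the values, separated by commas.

22, 31, 7, 13, 33, 19, 4, 6, 5, 35, 9

Pre-order visits the node, then its left subtree, then its right subtree.
Visit 22.
At 22: go left to 31.
  31 is a leaf — visit 31.
At 22: go right to 7.
  Visit 7.
  At 7: go left to 13.
    Visit 13.
    At 13: go left to 33.
      Visit 33.
      At 33: no left child.
      At 33: go right to 19.
        19 is a leaf — visit 19.
    At 13: go right to 4.
      Visit 4.
      At 4: no left child.
      At 4: go right to 6.
        Visit 6.
        At 6: go left to 5.
          5 is a leaf — visit 5.
        At 6: no right child.
  At 7: go right to 35.
    Visit 35.
    At 35: go left to 9.
      9 is a leaf — visit 9.
    At 35: no right child.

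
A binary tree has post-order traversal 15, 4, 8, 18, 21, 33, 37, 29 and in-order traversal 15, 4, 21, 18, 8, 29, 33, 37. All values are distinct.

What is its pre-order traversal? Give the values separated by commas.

29, 21, 4, 15, 18, 8, 37, 33

The last element of post-order is the root; it splits in-order into left and right subtrees.
Root 29: left subtree has 5 nodes {15, 4, 21, 18, 8}, right has 2 {33, 37}.
  Root 21: left subtree has 2 nodes {15, 4}, right has 2 {18, 8}.
    Root 4: left subtree has 1 node {15}, right has 0 { }.
    Root 18: left subtree has 0 nodes { }, right has 1 {8}.
  Root 37: left subtree has 1 node {33}, right has 0 { }.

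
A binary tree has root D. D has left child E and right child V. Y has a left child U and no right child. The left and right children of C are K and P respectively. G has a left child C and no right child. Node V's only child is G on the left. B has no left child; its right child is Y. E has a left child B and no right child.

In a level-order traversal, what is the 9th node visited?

Level-order visits nodes level by level from the root, left to right within each level.
Level 0: D
Level 1: E, V
Level 2: B, G
Level 3: Y, C
Level 4: U, K, P
Full level-order sequence: D, E, V, B, G, Y, C, U, K, P.

K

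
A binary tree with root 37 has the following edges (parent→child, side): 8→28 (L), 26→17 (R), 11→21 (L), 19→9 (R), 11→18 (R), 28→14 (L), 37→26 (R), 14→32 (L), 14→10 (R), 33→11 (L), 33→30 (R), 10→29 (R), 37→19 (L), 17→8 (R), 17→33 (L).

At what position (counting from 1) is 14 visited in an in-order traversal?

12

In-order visits the left subtree, then the node, then the right subtree.
At 37: go left to 19.
  At 19: no left child.
  Visit 19.
  At 19: go right to 9.
    9 is a leaf — visit 9.
Visit 37.
At 37: go right to 26.
  At 26: no left child.
  Visit 26.
  At 26: go right to 17.
    At 17: go left to 33.
      At 33: go left to 11.
        At 11: go left to 21.
          21 is a leaf — visit 21.
        Visit 11.
        At 11: go right to 18.
          18 is a leaf — visit 18.
      Visit 33.
      At 33: go right to 30.
        30 is a leaf — visit 30.
    Visit 17.
    At 17: go right to 8.
      At 8: go left to 28.
        At 28: go left to 14.
          At 14: go left to 32.
            32 is a leaf — visit 32.
          Visit 14.
          At 14: go right to 10.
            At 10: no left child.
            Visit 10.
            At 10: go right to 29.
              29 is a leaf — visit 29.
        Visit 28.
        At 28: no right child.
      Visit 8.
      At 8: no right child.
Full in-order sequence: 19, 9, 37, 26, 21, 11, 18, 33, 30, 17, 32, 14, 10, 29, 28, 8.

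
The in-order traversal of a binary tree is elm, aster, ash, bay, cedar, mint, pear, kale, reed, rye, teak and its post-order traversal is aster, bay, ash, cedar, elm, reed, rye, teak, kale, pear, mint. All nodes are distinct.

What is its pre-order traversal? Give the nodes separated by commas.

The last element of post-order is the root; it splits in-order into left and right subtrees.
Root mint: left subtree has 5 nodes {elm, aster, ash, bay, cedar}, right has 5 {pear, kale, reed, rye, teak}.
  Root elm: left subtree has 0 nodes { }, right has 4 {aster, ash, bay, cedar}.
    Root cedar: left subtree has 3 nodes {aster, ash, bay}, right has 0 { }.
      Root ash: left subtree has 1 node {aster}, right has 1 {bay}.
  Root pear: left subtree has 0 nodes { }, right has 4 {kale, reed, rye, teak}.
    Root kale: left subtree has 0 nodes { }, right has 3 {reed, rye, teak}.
      Root teak: left subtree has 2 nodes {reed, rye}, right has 0 { }.
        Root rye: left subtree has 1 node {reed}, right has 0 { }.

mint, elm, cedar, ash, aster, bay, pear, kale, teak, rye, reed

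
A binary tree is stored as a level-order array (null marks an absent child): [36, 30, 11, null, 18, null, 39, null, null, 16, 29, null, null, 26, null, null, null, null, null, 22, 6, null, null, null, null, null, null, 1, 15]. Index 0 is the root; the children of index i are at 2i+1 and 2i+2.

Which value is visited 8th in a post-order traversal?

15

Post-order visits the left subtree, then the right subtree, then the node.
At 36: go left to 30.
  At 30: no left child.
  At 30: go right to 18.
    At 18: go left to 16.
      At 16: go left to 22.
        22 is a leaf — visit 22.
      At 16: go right to 6.
        6 is a leaf — visit 6.
      Visit 16.
    At 18: go right to 29.
      29 is a leaf — visit 29.
    Visit 18.
  Visit 30.
At 36: go right to 11.
  At 11: no left child.
  At 11: go right to 39.
    At 39: go left to 26.
      At 26: go left to 1.
        1 is a leaf — visit 1.
      At 26: go right to 15.
        15 is a leaf — visit 15.
      Visit 26.
    At 39: no right child.
    Visit 39.
  Visit 11.
Visit 36.
Full post-order sequence: 22, 6, 16, 29, 18, 30, 1, 15, 26, 39, 11, 36.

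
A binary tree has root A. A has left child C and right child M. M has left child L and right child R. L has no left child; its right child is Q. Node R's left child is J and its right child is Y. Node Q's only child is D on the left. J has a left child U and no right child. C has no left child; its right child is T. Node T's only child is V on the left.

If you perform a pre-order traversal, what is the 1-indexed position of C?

2

Pre-order visits the node, then its left subtree, then its right subtree.
Visit A.
At A: go left to C.
  Visit C.
  At C: no left child.
  At C: go right to T.
    Visit T.
    At T: go left to V.
      V is a leaf — visit V.
    At T: no right child.
At A: go right to M.
  Visit M.
  At M: go left to L.
    Visit L.
    At L: no left child.
    At L: go right to Q.
      Visit Q.
      At Q: go left to D.
        D is a leaf — visit D.
      At Q: no right child.
  At M: go right to R.
    Visit R.
    At R: go left to J.
      Visit J.
      At J: go left to U.
        U is a leaf — visit U.
      At J: no right child.
    At R: go right to Y.
      Y is a leaf — visit Y.
Full pre-order sequence: A, C, T, V, M, L, Q, D, R, J, U, Y.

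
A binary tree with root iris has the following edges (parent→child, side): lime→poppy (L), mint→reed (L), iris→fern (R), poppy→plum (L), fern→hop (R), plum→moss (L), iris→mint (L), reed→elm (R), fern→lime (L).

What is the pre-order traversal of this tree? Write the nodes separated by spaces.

iris mint reed elm fern lime poppy plum moss hop

Pre-order visits the node, then its left subtree, then its right subtree.
Visit iris.
At iris: go left to mint.
  Visit mint.
  At mint: go left to reed.
    Visit reed.
    At reed: no left child.
    At reed: go right to elm.
      elm is a leaf — visit elm.
  At mint: no right child.
At iris: go right to fern.
  Visit fern.
  At fern: go left to lime.
    Visit lime.
    At lime: go left to poppy.
      Visit poppy.
      At poppy: go left to plum.
        Visit plum.
        At plum: go left to moss.
          moss is a leaf — visit moss.
        At plum: no right child.
      At poppy: no right child.
    At lime: no right child.
  At fern: go right to hop.
    hop is a leaf — visit hop.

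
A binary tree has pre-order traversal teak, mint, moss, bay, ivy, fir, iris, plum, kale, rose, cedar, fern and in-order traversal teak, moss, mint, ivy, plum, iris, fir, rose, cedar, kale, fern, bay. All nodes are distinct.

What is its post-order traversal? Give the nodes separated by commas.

moss, plum, iris, cedar, rose, fern, kale, fir, ivy, bay, mint, teak

The first element of pre-order is the root; it splits in-order into left and right subtrees.
Root teak: left subtree has 0 nodes { }, right has 11 {moss, mint, ivy, plum, iris, fir, rose, cedar, kale, fern, bay}.
  Root mint: left subtree has 1 node {moss}, right has 9 {ivy, plum, iris, fir, rose, cedar, kale, fern, bay}.
    Root bay: left subtree has 8 nodes {ivy, plum, iris, fir, rose, cedar, kale, fern}, right has 0 { }.
      Root ivy: left subtree has 0 nodes { }, right has 7 {plum, iris, fir, rose, cedar, kale, fern}.
        Root fir: left subtree has 2 nodes {plum, iris}, right has 4 {rose, cedar, kale, fern}.
          Root iris: left subtree has 1 node {plum}, right has 0 { }.
          Root kale: left subtree has 2 nodes {rose, cedar}, right has 1 {fern}.
            Root rose: left subtree has 0 nodes { }, right has 1 {cedar}.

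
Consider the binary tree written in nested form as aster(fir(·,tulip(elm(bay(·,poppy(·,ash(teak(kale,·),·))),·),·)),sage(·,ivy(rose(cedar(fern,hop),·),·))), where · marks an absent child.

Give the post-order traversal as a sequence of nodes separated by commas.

Post-order visits the left subtree, then the right subtree, then the node.
At aster: go left to fir.
  At fir: no left child.
  At fir: go right to tulip.
    At tulip: go left to elm.
      At elm: go left to bay.
        At bay: no left child.
        At bay: go right to poppy.
          At poppy: no left child.
          At poppy: go right to ash.
            At ash: go left to teak.
              At teak: go left to kale.
                kale is a leaf — visit kale.
              At teak: no right child.
              Visit teak.
            At ash: no right child.
            Visit ash.
          Visit poppy.
        Visit bay.
      At elm: no right child.
      Visit elm.
    At tulip: no right child.
    Visit tulip.
  Visit fir.
At aster: go right to sage.
  At sage: no left child.
  At sage: go right to ivy.
    At ivy: go left to rose.
      At rose: go left to cedar.
        At cedar: go left to fern.
          fern is a leaf — visit fern.
        At cedar: go right to hop.
          hop is a leaf — visit hop.
        Visit cedar.
      At rose: no right child.
      Visit rose.
    At ivy: no right child.
    Visit ivy.
  Visit sage.
Visit aster.

kale, teak, ash, poppy, bay, elm, tulip, fir, fern, hop, cedar, rose, ivy, sage, aster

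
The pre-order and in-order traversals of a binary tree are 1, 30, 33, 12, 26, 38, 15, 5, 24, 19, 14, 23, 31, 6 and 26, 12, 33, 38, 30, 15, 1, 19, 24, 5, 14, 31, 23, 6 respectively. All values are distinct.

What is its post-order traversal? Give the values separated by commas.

The first element of pre-order is the root; it splits in-order into left and right subtrees.
Root 1: left subtree has 6 nodes {26, 12, 33, 38, 30, 15}, right has 7 {19, 24, 5, 14, 31, 23, 6}.
  Root 30: left subtree has 4 nodes {26, 12, 33, 38}, right has 1 {15}.
    Root 33: left subtree has 2 nodes {26, 12}, right has 1 {38}.
      Root 12: left subtree has 1 node {26}, right has 0 { }.
  Root 5: left subtree has 2 nodes {19, 24}, right has 4 {14, 31, 23, 6}.
    Root 24: left subtree has 1 node {19}, right has 0 { }.
    Root 14: left subtree has 0 nodes { }, right has 3 {31, 23, 6}.
      Root 23: left subtree has 1 node {31}, right has 1 {6}.

26, 12, 38, 33, 15, 30, 19, 24, 31, 6, 23, 14, 5, 1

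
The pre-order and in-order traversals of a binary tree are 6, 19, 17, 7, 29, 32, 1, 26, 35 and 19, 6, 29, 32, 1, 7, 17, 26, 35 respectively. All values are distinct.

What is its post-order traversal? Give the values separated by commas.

19, 1, 32, 29, 7, 35, 26, 17, 6

The first element of pre-order is the root; it splits in-order into left and right subtrees.
Root 6: left subtree has 1 node {19}, right has 7 {29, 32, 1, 7, 17, 26, 35}.
  Root 17: left subtree has 4 nodes {29, 32, 1, 7}, right has 2 {26, 35}.
    Root 7: left subtree has 3 nodes {29, 32, 1}, right has 0 { }.
      Root 29: left subtree has 0 nodes { }, right has 2 {32, 1}.
        Root 32: left subtree has 0 nodes { }, right has 1 {1}.
    Root 26: left subtree has 0 nodes { }, right has 1 {35}.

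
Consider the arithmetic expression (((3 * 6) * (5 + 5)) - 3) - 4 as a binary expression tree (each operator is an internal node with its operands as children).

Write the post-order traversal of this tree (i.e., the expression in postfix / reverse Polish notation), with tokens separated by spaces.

3 6 * 5 5 + * 3 - 4 -

Post-order on an expression tree gives postfix notation: for each operator, emit left operand, right operand, then the operator.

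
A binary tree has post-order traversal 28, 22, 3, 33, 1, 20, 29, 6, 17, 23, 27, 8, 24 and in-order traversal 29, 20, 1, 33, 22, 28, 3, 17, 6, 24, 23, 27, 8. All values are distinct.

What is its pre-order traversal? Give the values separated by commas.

24, 17, 29, 20, 1, 33, 3, 22, 28, 6, 8, 27, 23

The last element of post-order is the root; it splits in-order into left and right subtrees.
Root 24: left subtree has 9 nodes {29, 20, 1, 33, 22, 28, 3, 17, 6}, right has 3 {23, 27, 8}.
  Root 17: left subtree has 7 nodes {29, 20, 1, 33, 22, 28, 3}, right has 1 {6}.
    Root 29: left subtree has 0 nodes { }, right has 6 {20, 1, 33, 22, 28, 3}.
      Root 20: left subtree has 0 nodes { }, right has 5 {1, 33, 22, 28, 3}.
        Root 1: left subtree has 0 nodes { }, right has 4 {33, 22, 28, 3}.
          Root 33: left subtree has 0 nodes { }, right has 3 {22, 28, 3}.
            Root 3: left subtree has 2 nodes {22, 28}, right has 0 { }.
              Root 22: left subtree has 0 nodes { }, right has 1 {28}.
  Root 8: left subtree has 2 nodes {23, 27}, right has 0 { }.
    Root 27: left subtree has 1 node {23}, right has 0 { }.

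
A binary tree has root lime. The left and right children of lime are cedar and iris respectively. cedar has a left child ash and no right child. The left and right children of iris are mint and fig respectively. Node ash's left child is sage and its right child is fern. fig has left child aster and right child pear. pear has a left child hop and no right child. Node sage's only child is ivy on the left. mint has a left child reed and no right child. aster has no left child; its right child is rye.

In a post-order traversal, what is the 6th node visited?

reed

Post-order visits the left subtree, then the right subtree, then the node.
At lime: go left to cedar.
  At cedar: go left to ash.
    At ash: go left to sage.
      At sage: go left to ivy.
        ivy is a leaf — visit ivy.
      At sage: no right child.
      Visit sage.
    At ash: go right to fern.
      fern is a leaf — visit fern.
    Visit ash.
  At cedar: no right child.
  Visit cedar.
At lime: go right to iris.
  At iris: go left to mint.
    At mint: go left to reed.
      reed is a leaf — visit reed.
    At mint: no right child.
    Visit mint.
  At iris: go right to fig.
    At fig: go left to aster.
      At aster: no left child.
      At aster: go right to rye.
        rye is a leaf — visit rye.
      Visit aster.
    At fig: go right to pear.
      At pear: go left to hop.
        hop is a leaf — visit hop.
      At pear: no right child.
      Visit pear.
    Visit fig.
  Visit iris.
Visit lime.
Full post-order sequence: ivy, sage, fern, ash, cedar, reed, mint, rye, aster, hop, pear, fig, iris, lime.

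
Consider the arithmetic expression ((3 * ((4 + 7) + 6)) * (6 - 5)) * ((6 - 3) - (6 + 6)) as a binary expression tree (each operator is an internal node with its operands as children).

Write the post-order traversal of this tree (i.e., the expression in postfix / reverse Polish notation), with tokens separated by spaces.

3 4 7 + 6 + * 6 5 - * 6 3 - 6 6 + - *

Post-order on an expression tree gives postfix notation: for each operator, emit left operand, right operand, then the operator.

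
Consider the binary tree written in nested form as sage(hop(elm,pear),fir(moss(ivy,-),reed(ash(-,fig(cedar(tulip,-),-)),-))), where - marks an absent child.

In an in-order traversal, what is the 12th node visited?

In-order visits the left subtree, then the node, then the right subtree.
At sage: go left to hop.
  At hop: go left to elm.
    elm is a leaf — visit elm.
  Visit hop.
  At hop: go right to pear.
    pear is a leaf — visit pear.
Visit sage.
At sage: go right to fir.
  At fir: go left to moss.
    At moss: go left to ivy.
      ivy is a leaf — visit ivy.
    Visit moss.
    At moss: no right child.
  Visit fir.
  At fir: go right to reed.
    At reed: go left to ash.
      At ash: no left child.
      Visit ash.
      At ash: go right to fig.
        At fig: go left to cedar.
          At cedar: go left to tulip.
            tulip is a leaf — visit tulip.
          Visit cedar.
          At cedar: no right child.
        Visit fig.
        At fig: no right child.
    Visit reed.
    At reed: no right child.
Full in-order sequence: elm, hop, pear, sage, ivy, moss, fir, ash, tulip, cedar, fig, reed.

reed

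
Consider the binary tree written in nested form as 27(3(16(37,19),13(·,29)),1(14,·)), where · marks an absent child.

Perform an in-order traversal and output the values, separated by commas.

37, 16, 19, 3, 13, 29, 27, 14, 1

In-order visits the left subtree, then the node, then the right subtree.
At 27: go left to 3.
  At 3: go left to 16.
    At 16: go left to 37.
      37 is a leaf — visit 37.
    Visit 16.
    At 16: go right to 19.
      19 is a leaf — visit 19.
  Visit 3.
  At 3: go right to 13.
    At 13: no left child.
    Visit 13.
    At 13: go right to 29.
      29 is a leaf — visit 29.
Visit 27.
At 27: go right to 1.
  At 1: go left to 14.
    14 is a leaf — visit 14.
  Visit 1.
  At 1: no right child.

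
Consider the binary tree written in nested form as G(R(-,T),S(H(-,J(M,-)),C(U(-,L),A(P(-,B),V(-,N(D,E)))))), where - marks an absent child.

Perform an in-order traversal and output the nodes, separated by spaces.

In-order visits the left subtree, then the node, then the right subtree.
At G: go left to R.
  At R: no left child.
  Visit R.
  At R: go right to T.
    T is a leaf — visit T.
Visit G.
At G: go right to S.
  At S: go left to H.
    At H: no left child.
    Visit H.
    At H: go right to J.
      At J: go left to M.
        M is a leaf — visit M.
      Visit J.
      At J: no right child.
  Visit S.
  At S: go right to C.
    At C: go left to U.
      At U: no left child.
      Visit U.
      At U: go right to L.
        L is a leaf — visit L.
    Visit C.
    At C: go right to A.
      At A: go left to P.
        At P: no left child.
        Visit P.
        At P: go right to B.
          B is a leaf — visit B.
      Visit A.
      At A: go right to V.
        At V: no left child.
        Visit V.
        At V: go right to N.
          At N: go left to D.
            D is a leaf — visit D.
          Visit N.
          At N: go right to E.
            E is a leaf — visit E.

R T G H M J S U L C P B A V D N E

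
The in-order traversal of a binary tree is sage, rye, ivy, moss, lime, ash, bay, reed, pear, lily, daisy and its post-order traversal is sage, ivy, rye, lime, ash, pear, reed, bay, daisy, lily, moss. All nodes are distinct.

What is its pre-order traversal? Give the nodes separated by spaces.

moss rye sage ivy lily bay ash lime reed pear daisy

The last element of post-order is the root; it splits in-order into left and right subtrees.
Root moss: left subtree has 3 nodes {sage, rye, ivy}, right has 7 {lime, ash, bay, reed, pear, lily, daisy}.
  Root rye: left subtree has 1 node {sage}, right has 1 {ivy}.
  Root lily: left subtree has 5 nodes {lime, ash, bay, reed, pear}, right has 1 {daisy}.
    Root bay: left subtree has 2 nodes {lime, ash}, right has 2 {reed, pear}.
      Root ash: left subtree has 1 node {lime}, right has 0 { }.
      Root reed: left subtree has 0 nodes { }, right has 1 {pear}.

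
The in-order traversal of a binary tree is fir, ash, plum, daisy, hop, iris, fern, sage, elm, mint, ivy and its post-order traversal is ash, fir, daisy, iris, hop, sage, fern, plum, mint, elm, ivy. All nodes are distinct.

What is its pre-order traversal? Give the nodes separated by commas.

The last element of post-order is the root; it splits in-order into left and right subtrees.
Root ivy: left subtree has 10 nodes {fir, ash, plum, daisy, hop, iris, fern, sage, elm, mint}, right has 0 { }.
  Root elm: left subtree has 8 nodes {fir, ash, plum, daisy, hop, iris, fern, sage}, right has 1 {mint}.
    Root plum: left subtree has 2 nodes {fir, ash}, right has 5 {daisy, hop, iris, fern, sage}.
      Root fir: left subtree has 0 nodes { }, right has 1 {ash}.
      Root fern: left subtree has 3 nodes {daisy, hop, iris}, right has 1 {sage}.
        Root hop: left subtree has 1 node {daisy}, right has 1 {iris}.

ivy, elm, plum, fir, ash, fern, hop, daisy, iris, sage, mint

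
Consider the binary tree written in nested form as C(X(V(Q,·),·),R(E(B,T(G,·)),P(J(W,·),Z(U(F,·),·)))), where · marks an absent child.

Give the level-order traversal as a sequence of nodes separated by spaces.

Level-order visits nodes level by level from the root, left to right within each level.
Level 0: C
Level 1: X, R
Level 2: V, E, P
Level 3: Q, B, T, J, Z
Level 4: G, W, U
Level 5: F

C X R V E P Q B T J Z G W U F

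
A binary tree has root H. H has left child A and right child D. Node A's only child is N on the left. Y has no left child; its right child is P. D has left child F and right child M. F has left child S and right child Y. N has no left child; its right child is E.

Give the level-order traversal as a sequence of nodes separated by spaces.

H A D N F M E S Y P

Level-order visits nodes level by level from the root, left to right within each level.
Level 0: H
Level 1: A, D
Level 2: N, F, M
Level 3: E, S, Y
Level 4: P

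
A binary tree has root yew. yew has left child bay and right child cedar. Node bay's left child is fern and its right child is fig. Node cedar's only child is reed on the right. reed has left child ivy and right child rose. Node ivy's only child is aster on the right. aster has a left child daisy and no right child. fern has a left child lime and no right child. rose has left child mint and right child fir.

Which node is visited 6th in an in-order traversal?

cedar

In-order visits the left subtree, then the node, then the right subtree.
At yew: go left to bay.
  At bay: go left to fern.
    At fern: go left to lime.
      lime is a leaf — visit lime.
    Visit fern.
    At fern: no right child.
  Visit bay.
  At bay: go right to fig.
    fig is a leaf — visit fig.
Visit yew.
At yew: go right to cedar.
  At cedar: no left child.
  Visit cedar.
  At cedar: go right to reed.
    At reed: go left to ivy.
      At ivy: no left child.
      Visit ivy.
      At ivy: go right to aster.
        At aster: go left to daisy.
          daisy is a leaf — visit daisy.
        Visit aster.
        At aster: no right child.
    Visit reed.
    At reed: go right to rose.
      At rose: go left to mint.
        mint is a leaf — visit mint.
      Visit rose.
      At rose: go right to fir.
        fir is a leaf — visit fir.
Full in-order sequence: lime, fern, bay, fig, yew, cedar, ivy, daisy, aster, reed, mint, rose, fir.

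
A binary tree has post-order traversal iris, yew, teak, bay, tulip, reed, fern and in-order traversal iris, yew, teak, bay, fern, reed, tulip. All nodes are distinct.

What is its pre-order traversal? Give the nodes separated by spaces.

fern bay teak yew iris reed tulip

The last element of post-order is the root; it splits in-order into left and right subtrees.
Root fern: left subtree has 4 nodes {iris, yew, teak, bay}, right has 2 {reed, tulip}.
  Root bay: left subtree has 3 nodes {iris, yew, teak}, right has 0 { }.
    Root teak: left subtree has 2 nodes {iris, yew}, right has 0 { }.
      Root yew: left subtree has 1 node {iris}, right has 0 { }.
  Root reed: left subtree has 0 nodes { }, right has 1 {tulip}.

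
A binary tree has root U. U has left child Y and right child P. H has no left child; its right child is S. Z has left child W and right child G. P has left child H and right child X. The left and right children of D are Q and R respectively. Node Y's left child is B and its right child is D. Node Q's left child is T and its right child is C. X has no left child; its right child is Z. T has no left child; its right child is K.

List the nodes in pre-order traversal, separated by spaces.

Pre-order visits the node, then its left subtree, then its right subtree.
Visit U.
At U: go left to Y.
  Visit Y.
  At Y: go left to B.
    B is a leaf — visit B.
  At Y: go right to D.
    Visit D.
    At D: go left to Q.
      Visit Q.
      At Q: go left to T.
        Visit T.
        At T: no left child.
        At T: go right to K.
          K is a leaf — visit K.
      At Q: go right to C.
        C is a leaf — visit C.
    At D: go right to R.
      R is a leaf — visit R.
At U: go right to P.
  Visit P.
  At P: go left to H.
    Visit H.
    At H: no left child.
    At H: go right to S.
      S is a leaf — visit S.
  At P: go right to X.
    Visit X.
    At X: no left child.
    At X: go right to Z.
      Visit Z.
      At Z: go left to W.
        W is a leaf — visit W.
      At Z: go right to G.
        G is a leaf — visit G.

U Y B D Q T K C R P H S X Z W G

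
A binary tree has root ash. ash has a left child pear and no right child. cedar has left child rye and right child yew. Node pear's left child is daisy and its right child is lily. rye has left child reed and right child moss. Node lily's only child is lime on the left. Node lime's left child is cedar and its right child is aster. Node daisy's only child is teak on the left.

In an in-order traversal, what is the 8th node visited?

In-order visits the left subtree, then the node, then the right subtree.
At ash: go left to pear.
  At pear: go left to daisy.
    At daisy: go left to teak.
      teak is a leaf — visit teak.
    Visit daisy.
    At daisy: no right child.
  Visit pear.
  At pear: go right to lily.
    At lily: go left to lime.
      At lime: go left to cedar.
        At cedar: go left to rye.
          At rye: go left to reed.
            reed is a leaf — visit reed.
          Visit rye.
          At rye: go right to moss.
            moss is a leaf — visit moss.
        Visit cedar.
        At cedar: go right to yew.
          yew is a leaf — visit yew.
      Visit lime.
      At lime: go right to aster.
        aster is a leaf — visit aster.
    Visit lily.
    At lily: no right child.
Visit ash.
At ash: no right child.
Full in-order sequence: teak, daisy, pear, reed, rye, moss, cedar, yew, lime, aster, lily, ash.

yew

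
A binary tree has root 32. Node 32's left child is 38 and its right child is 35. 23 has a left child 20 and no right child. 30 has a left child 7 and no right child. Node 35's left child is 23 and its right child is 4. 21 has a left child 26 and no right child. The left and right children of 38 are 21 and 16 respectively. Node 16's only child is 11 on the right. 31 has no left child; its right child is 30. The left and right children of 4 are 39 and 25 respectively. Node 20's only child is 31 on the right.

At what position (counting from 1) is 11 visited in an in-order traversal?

5

In-order visits the left subtree, then the node, then the right subtree.
At 32: go left to 38.
  At 38: go left to 21.
    At 21: go left to 26.
      26 is a leaf — visit 26.
    Visit 21.
    At 21: no right child.
  Visit 38.
  At 38: go right to 16.
    At 16: no left child.
    Visit 16.
    At 16: go right to 11.
      11 is a leaf — visit 11.
Visit 32.
At 32: go right to 35.
  At 35: go left to 23.
    At 23: go left to 20.
      At 20: no left child.
      Visit 20.
      At 20: go right to 31.
        At 31: no left child.
        Visit 31.
        At 31: go right to 30.
          At 30: go left to 7.
            7 is a leaf — visit 7.
          Visit 30.
          At 30: no right child.
    Visit 23.
    At 23: no right child.
  Visit 35.
  At 35: go right to 4.
    At 4: go left to 39.
      39 is a leaf — visit 39.
    Visit 4.
    At 4: go right to 25.
      25 is a leaf — visit 25.
Full in-order sequence: 26, 21, 38, 16, 11, 32, 20, 31, 7, 30, 23, 35, 39, 4, 25.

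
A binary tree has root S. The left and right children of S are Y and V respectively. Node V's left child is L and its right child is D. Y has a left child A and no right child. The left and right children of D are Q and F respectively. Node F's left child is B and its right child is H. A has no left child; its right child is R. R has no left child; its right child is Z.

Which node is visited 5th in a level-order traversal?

L

Level-order visits nodes level by level from the root, left to right within each level.
Level 0: S
Level 1: Y, V
Level 2: A, L, D
Level 3: R, Q, F
Level 4: Z, B, H
Full level-order sequence: S, Y, V, A, L, D, R, Q, F, Z, B, H.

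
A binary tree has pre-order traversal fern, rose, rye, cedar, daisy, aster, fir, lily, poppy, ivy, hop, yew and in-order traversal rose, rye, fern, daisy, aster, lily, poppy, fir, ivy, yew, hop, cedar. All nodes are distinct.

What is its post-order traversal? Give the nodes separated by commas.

rye, rose, poppy, lily, yew, hop, ivy, fir, aster, daisy, cedar, fern

The first element of pre-order is the root; it splits in-order into left and right subtrees.
Root fern: left subtree has 2 nodes {rose, rye}, right has 9 {daisy, aster, lily, poppy, fir, ivy, yew, hop, cedar}.
  Root rose: left subtree has 0 nodes { }, right has 1 {rye}.
  Root cedar: left subtree has 8 nodes {daisy, aster, lily, poppy, fir, ivy, yew, hop}, right has 0 { }.
    Root daisy: left subtree has 0 nodes { }, right has 7 {aster, lily, poppy, fir, ivy, yew, hop}.
      Root aster: left subtree has 0 nodes { }, right has 6 {lily, poppy, fir, ivy, yew, hop}.
        Root fir: left subtree has 2 nodes {lily, poppy}, right has 3 {ivy, yew, hop}.
          Root lily: left subtree has 0 nodes { }, right has 1 {poppy}.
          Root ivy: left subtree has 0 nodes { }, right has 2 {yew, hop}.
            Root hop: left subtree has 1 node {yew}, right has 0 { }.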